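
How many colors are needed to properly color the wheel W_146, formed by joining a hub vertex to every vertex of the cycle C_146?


W_146 consists of the cycle C_146 together with a hub vertex adjacent to every cycle vertex.
The cycle C_146 needs 2 colors (even cycle -> 2).
The hub is adjacent to every cycle vertex, so it must receive a new color distinct from all of them.
Chromatic number = 2 + 1 = 3.

3


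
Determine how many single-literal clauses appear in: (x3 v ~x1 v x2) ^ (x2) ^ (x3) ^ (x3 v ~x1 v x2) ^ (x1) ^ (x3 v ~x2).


A unit clause contains exactly one literal.
Unit clauses found: (x2), (x3), (x1).
Count = 3.

3


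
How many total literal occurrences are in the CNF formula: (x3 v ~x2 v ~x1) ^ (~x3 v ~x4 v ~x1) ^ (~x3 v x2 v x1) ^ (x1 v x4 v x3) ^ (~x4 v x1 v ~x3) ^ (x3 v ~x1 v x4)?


Clause lengths: 3, 3, 3, 3, 3, 3.
Sum = 3 + 3 + 3 + 3 + 3 + 3 = 18.

18


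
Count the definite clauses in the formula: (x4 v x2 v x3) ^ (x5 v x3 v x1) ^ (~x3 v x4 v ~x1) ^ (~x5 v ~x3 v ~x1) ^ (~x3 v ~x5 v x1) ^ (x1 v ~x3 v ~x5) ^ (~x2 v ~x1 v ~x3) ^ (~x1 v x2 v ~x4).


A definite clause has exactly one positive literal.
Clause 1: 3 positive -> not definite
Clause 2: 3 positive -> not definite
Clause 3: 1 positive -> definite
Clause 4: 0 positive -> not definite
Clause 5: 1 positive -> definite
Clause 6: 1 positive -> definite
Clause 7: 0 positive -> not definite
Clause 8: 1 positive -> definite
Definite clause count = 4.

4


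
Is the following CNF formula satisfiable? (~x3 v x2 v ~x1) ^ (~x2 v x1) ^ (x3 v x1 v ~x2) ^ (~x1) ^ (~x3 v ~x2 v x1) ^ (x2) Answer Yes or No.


Check all 8 possible truth assignments.
Number of satisfying assignments found: 0.
The formula is unsatisfiable.

No


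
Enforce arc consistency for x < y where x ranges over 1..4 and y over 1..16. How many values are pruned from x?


For the constraint x < y, x needs a supporting value in y's domain.
x can be at most 15 (one less than y's maximum).
Valid x values from domain: 4 out of 4.
Pruned = 4 - 4 = 0.

0


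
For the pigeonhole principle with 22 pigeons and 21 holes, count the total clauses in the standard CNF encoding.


The PHP encoding has two parts:
1) At-least-one-hole clauses: 22 (one per pigeon, each with 21 literals).
2) At-most-one-pigeon-per-hole clauses: 21 holes * C(22,2) = 21 * 231 = 4851.
Total clauses = 22 + 4851 = 4873.

4873


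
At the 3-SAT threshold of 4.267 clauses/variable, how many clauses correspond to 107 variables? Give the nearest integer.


The 3-SAT phase transition occurs at approximately 4.267 clauses per variable.
m = 4.267 * 107 = 456.569.
Rounded to nearest integer: 457.

457


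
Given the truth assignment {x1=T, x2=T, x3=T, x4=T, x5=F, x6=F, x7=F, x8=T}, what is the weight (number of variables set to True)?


The weight is the number of variables assigned True.
True variables: x1, x2, x3, x4, x8.
Weight = 5.

5


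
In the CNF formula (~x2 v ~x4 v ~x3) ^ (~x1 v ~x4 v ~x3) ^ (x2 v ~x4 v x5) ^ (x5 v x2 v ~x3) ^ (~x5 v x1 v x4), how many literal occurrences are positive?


Scan each clause for unnegated literals.
Clause 1: 0 positive; Clause 2: 0 positive; Clause 3: 2 positive; Clause 4: 2 positive; Clause 5: 2 positive.
Total positive literal occurrences = 6.

6


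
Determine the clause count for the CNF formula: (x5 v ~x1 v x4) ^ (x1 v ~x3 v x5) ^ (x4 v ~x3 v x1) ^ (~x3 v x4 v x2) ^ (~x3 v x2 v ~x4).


Each group enclosed in parentheses joined by ^ is one clause.
Counting the conjuncts: 5 clauses.

5


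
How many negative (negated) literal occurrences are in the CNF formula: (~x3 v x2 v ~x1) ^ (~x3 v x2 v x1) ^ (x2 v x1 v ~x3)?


Scan each clause for negated literals.
Clause 1: 2 negative; Clause 2: 1 negative; Clause 3: 1 negative.
Total negative literal occurrences = 4.

4


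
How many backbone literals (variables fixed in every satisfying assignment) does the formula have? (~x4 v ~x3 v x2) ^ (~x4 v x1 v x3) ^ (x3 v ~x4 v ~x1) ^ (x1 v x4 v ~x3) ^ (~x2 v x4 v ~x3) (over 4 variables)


Find all satisfying assignments: 7 model(s).
Check which variables have the same value in every model.
No variable is fixed across all models.
Backbone size = 0.

0


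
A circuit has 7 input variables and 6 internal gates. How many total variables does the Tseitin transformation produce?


The Tseitin transformation introduces one auxiliary variable per gate.
Total variables = inputs + gates = 7 + 6 = 13.

13


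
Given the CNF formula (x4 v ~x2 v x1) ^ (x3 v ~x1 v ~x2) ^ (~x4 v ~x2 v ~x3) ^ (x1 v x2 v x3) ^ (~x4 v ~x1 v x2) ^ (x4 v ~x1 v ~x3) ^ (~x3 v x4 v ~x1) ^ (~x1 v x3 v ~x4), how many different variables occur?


Identify each distinct variable in the formula.
Variables found: x1, x2, x3, x4.
Total distinct variables = 4.

4


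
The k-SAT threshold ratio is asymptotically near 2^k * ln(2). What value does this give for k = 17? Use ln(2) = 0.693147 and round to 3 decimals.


Using the asymptotic formula: threshold ~ 2^k * ln(2).
2^17 = 131072.
131072 * 0.693147 = 90852.164.

90852.164


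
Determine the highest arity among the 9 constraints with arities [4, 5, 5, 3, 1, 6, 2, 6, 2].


The arities are: 4, 5, 5, 3, 1, 6, 2, 6, 2.
Scan for the maximum value.
Maximum arity = 6.

6


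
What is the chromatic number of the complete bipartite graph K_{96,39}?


K_{96,39} is bipartite by definition: the two parts are independent sets, with every edge crossing between them.
Color all vertices in one part with color 1 and all vertices in the other part with color 2.
Since the graph has at least one edge, one color does not suffice.
Chromatic number = 2.

2


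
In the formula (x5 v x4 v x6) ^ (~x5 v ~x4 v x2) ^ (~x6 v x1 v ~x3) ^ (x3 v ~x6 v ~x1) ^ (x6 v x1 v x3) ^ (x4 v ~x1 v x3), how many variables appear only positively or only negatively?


A pure literal appears in only one polarity across all clauses.
Pure literals: x2 (positive only).
Count = 1.

1


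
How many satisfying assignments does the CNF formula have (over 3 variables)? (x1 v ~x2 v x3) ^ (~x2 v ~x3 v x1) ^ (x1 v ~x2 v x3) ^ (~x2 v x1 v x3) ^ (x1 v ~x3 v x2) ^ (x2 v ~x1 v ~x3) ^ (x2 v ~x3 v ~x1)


Enumerate all 8 truth assignments over 3 variables.
Test each against every clause.
Satisfying assignments found: 4.

4


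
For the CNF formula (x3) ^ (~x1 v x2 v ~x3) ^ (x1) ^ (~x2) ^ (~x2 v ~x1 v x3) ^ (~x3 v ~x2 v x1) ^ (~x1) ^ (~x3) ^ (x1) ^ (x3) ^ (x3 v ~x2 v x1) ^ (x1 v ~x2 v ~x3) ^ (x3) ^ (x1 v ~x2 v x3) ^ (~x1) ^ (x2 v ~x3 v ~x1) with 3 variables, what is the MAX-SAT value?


Enumerate all 8 truth assignments.
For each, count how many of the 16 clauses are satisfied.
The formula is not fully satisfiable, so the maximum is below 16.
Maximum simultaneously satisfiable clauses = 13.

13


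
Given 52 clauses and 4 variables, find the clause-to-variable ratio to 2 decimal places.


Clause-to-variable ratio = clauses / variables.
52 / 4 = 13.0.

13.0


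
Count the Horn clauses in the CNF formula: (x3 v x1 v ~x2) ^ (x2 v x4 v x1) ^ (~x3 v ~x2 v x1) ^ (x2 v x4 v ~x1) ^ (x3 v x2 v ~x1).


A Horn clause has at most one positive literal.
Clause 1: 2 positive lit(s) -> not Horn
Clause 2: 3 positive lit(s) -> not Horn
Clause 3: 1 positive lit(s) -> Horn
Clause 4: 2 positive lit(s) -> not Horn
Clause 5: 2 positive lit(s) -> not Horn
Total Horn clauses = 1.

1


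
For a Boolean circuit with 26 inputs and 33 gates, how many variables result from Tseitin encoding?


The Tseitin transformation introduces one auxiliary variable per gate.
Total variables = inputs + gates = 26 + 33 = 59.

59


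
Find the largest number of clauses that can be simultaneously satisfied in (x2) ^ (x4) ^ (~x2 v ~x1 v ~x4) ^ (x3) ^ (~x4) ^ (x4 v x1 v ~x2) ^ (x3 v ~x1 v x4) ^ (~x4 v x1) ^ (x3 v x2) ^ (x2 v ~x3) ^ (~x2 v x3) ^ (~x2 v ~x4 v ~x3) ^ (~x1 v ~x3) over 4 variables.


Enumerate all 16 truth assignments.
For each, count how many of the 13 clauses are satisfied.
The formula is not fully satisfiable, so the maximum is below 13.
Maximum simultaneously satisfiable clauses = 11.

11


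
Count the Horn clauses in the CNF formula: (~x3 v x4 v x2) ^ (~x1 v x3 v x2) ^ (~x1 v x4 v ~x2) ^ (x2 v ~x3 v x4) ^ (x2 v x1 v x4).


A Horn clause has at most one positive literal.
Clause 1: 2 positive lit(s) -> not Horn
Clause 2: 2 positive lit(s) -> not Horn
Clause 3: 1 positive lit(s) -> Horn
Clause 4: 2 positive lit(s) -> not Horn
Clause 5: 3 positive lit(s) -> not Horn
Total Horn clauses = 1.

1


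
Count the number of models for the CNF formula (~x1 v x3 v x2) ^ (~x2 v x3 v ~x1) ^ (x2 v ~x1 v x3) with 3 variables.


Enumerate all 8 truth assignments over 3 variables.
Test each against every clause.
Satisfying assignments found: 6.

6


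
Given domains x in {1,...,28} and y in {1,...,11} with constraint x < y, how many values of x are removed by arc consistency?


For the constraint x < y, x needs a supporting value in y's domain.
x can be at most 10 (one less than y's maximum).
Valid x values from domain: 10 out of 28.
Pruned = 28 - 10 = 18.

18


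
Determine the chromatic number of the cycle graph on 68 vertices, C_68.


A cycle on an even number of vertices is bipartite: alternate two colors around the cycle.
Since 68 is even, two colors suffice, and at least two are needed because the graph has edges.
Chromatic number = 2.

2


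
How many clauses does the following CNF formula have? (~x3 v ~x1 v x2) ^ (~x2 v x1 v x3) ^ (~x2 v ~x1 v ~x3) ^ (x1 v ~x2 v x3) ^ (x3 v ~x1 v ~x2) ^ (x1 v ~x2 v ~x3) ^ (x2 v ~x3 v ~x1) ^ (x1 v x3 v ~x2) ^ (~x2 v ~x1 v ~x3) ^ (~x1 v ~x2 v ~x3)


Each group enclosed in parentheses joined by ^ is one clause.
Counting the conjuncts: 10 clauses.

10


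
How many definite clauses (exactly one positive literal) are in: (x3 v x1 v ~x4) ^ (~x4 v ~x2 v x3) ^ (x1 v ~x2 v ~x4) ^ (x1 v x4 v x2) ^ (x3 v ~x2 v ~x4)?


A definite clause has exactly one positive literal.
Clause 1: 2 positive -> not definite
Clause 2: 1 positive -> definite
Clause 3: 1 positive -> definite
Clause 4: 3 positive -> not definite
Clause 5: 1 positive -> definite
Definite clause count = 3.

3


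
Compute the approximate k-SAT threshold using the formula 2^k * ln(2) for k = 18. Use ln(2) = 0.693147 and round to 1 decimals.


Using the asymptotic formula: threshold ~ 2^k * ln(2).
2^18 = 262144.
262144 * 0.693147 = 181704.3.

181704.3


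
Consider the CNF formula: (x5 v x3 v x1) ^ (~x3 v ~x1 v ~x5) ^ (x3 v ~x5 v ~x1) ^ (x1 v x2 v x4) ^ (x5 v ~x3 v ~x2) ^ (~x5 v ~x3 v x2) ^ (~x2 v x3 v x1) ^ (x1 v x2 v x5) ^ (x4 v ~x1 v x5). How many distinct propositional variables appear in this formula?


Identify each distinct variable in the formula.
Variables found: x1, x2, x3, x4, x5.
Total distinct variables = 5.

5


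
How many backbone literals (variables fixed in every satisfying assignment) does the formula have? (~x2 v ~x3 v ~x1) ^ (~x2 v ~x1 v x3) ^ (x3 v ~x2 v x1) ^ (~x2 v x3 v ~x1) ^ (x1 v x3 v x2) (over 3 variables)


Find all satisfying assignments: 4 model(s).
Check which variables have the same value in every model.
No variable is fixed across all models.
Backbone size = 0.

0


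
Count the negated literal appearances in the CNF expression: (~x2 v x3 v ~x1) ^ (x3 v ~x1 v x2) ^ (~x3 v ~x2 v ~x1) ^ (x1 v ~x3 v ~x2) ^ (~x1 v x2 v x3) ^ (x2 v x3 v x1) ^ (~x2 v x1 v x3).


Scan each clause for negated literals.
Clause 1: 2 negative; Clause 2: 1 negative; Clause 3: 3 negative; Clause 4: 2 negative; Clause 5: 1 negative; Clause 6: 0 negative; Clause 7: 1 negative.
Total negative literal occurrences = 10.

10


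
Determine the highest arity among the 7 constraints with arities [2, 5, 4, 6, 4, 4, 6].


The arities are: 2, 5, 4, 6, 4, 4, 6.
Scan for the maximum value.
Maximum arity = 6.

6


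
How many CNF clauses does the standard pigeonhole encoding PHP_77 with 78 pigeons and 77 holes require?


The PHP encoding has two parts:
1) At-least-one-hole clauses: 78 (one per pigeon, each with 77 literals).
2) At-most-one-pigeon-per-hole clauses: 77 holes * C(78,2) = 77 * 3003 = 231231.
Total clauses = 78 + 231231 = 231309.

231309


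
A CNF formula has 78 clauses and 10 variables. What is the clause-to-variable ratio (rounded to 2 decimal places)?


Clause-to-variable ratio = clauses / variables.
78 / 10 = 7.8.

7.8


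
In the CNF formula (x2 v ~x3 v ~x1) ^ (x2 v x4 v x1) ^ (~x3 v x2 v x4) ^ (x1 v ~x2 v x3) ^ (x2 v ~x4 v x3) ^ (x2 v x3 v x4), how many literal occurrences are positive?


Scan each clause for unnegated literals.
Clause 1: 1 positive; Clause 2: 3 positive; Clause 3: 2 positive; Clause 4: 2 positive; Clause 5: 2 positive; Clause 6: 3 positive.
Total positive literal occurrences = 13.

13


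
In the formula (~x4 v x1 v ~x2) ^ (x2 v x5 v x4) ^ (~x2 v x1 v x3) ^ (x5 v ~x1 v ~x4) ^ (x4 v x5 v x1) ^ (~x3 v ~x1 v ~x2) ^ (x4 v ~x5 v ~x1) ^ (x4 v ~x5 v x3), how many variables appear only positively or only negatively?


A pure literal appears in only one polarity across all clauses.
No pure literals found.
Count = 0.

0


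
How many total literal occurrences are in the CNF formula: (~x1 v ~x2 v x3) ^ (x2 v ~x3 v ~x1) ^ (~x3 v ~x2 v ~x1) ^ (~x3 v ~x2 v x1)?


Clause lengths: 3, 3, 3, 3.
Sum = 3 + 3 + 3 + 3 = 12.

12


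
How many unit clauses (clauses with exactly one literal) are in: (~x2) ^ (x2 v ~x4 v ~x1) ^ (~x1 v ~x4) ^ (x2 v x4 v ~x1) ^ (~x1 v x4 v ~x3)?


A unit clause contains exactly one literal.
Unit clauses found: (~x2).
Count = 1.

1


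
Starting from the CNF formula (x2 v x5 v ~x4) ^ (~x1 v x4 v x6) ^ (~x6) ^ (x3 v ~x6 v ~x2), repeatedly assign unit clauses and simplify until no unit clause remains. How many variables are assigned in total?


Unit propagation repeatedly assigns the literal in any unit clause, then simplifies.
Assignments in order: x6 = F.
No further unit clauses remain.
Total variables assigned = 1.

1


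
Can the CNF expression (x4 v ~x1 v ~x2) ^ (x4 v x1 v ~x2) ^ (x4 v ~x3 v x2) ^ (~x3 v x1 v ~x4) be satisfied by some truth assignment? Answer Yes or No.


Check all 16 possible truth assignments.
Number of satisfying assignments found: 8.
The formula is satisfiable.

Yes


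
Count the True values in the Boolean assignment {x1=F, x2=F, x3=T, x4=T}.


The weight is the number of variables assigned True.
True variables: x3, x4.
Weight = 2.

2


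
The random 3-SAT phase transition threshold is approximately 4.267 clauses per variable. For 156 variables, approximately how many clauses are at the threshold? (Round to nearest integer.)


The 3-SAT phase transition occurs at approximately 4.267 clauses per variable.
m = 4.267 * 156 = 665.652.
Rounded to nearest integer: 666.

666


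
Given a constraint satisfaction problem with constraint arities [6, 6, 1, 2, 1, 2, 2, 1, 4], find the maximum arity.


The arities are: 6, 6, 1, 2, 1, 2, 2, 1, 4.
Scan for the maximum value.
Maximum arity = 6.

6


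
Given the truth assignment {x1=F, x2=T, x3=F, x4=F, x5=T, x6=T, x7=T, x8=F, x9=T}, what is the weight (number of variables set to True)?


The weight is the number of variables assigned True.
True variables: x2, x5, x6, x7, x9.
Weight = 5.

5


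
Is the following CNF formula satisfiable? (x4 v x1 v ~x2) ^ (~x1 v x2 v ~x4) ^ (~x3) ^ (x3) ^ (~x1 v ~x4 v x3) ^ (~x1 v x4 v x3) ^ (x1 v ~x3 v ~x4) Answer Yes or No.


Check all 16 possible truth assignments.
Number of satisfying assignments found: 0.
The formula is unsatisfiable.

No


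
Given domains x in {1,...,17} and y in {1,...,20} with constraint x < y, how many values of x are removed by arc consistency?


For the constraint x < y, x needs a supporting value in y's domain.
x can be at most 19 (one less than y's maximum).
Valid x values from domain: 17 out of 17.
Pruned = 17 - 17 = 0.

0


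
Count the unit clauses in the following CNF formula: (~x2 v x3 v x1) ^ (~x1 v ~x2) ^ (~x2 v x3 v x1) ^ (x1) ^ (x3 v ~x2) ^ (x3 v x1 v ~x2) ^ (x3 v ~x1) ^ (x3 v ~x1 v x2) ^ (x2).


A unit clause contains exactly one literal.
Unit clauses found: (x1), (x2).
Count = 2.

2


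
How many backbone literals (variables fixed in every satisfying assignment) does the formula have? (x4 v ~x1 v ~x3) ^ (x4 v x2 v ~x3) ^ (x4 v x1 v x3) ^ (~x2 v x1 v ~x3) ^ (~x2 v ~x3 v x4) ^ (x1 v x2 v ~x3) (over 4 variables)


Find all satisfying assignments: 8 model(s).
Check which variables have the same value in every model.
No variable is fixed across all models.
Backbone size = 0.

0


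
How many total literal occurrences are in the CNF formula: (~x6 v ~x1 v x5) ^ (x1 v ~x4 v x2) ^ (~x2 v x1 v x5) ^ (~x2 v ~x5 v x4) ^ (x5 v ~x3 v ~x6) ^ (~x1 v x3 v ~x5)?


Clause lengths: 3, 3, 3, 3, 3, 3.
Sum = 3 + 3 + 3 + 3 + 3 + 3 = 18.

18


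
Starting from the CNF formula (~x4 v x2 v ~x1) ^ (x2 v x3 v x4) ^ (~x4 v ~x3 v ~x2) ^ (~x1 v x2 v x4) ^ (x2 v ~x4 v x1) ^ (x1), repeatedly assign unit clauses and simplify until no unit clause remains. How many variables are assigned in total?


Unit propagation repeatedly assigns the literal in any unit clause, then simplifies.
Assignments in order: x1 = T.
No further unit clauses remain.
Total variables assigned = 1.

1


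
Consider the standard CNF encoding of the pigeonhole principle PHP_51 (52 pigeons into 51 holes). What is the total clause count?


The PHP encoding has two parts:
1) At-least-one-hole clauses: 52 (one per pigeon, each with 51 literals).
2) At-most-one-pigeon-per-hole clauses: 51 holes * C(52,2) = 51 * 1326 = 67626.
Total clauses = 52 + 67626 = 67678.

67678


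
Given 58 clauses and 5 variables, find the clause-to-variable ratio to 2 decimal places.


Clause-to-variable ratio = clauses / variables.
58 / 5 = 11.6.

11.6


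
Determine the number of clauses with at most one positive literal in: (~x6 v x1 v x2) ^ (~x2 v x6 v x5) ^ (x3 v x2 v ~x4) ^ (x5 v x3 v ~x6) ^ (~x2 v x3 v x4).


A Horn clause has at most one positive literal.
Clause 1: 2 positive lit(s) -> not Horn
Clause 2: 2 positive lit(s) -> not Horn
Clause 3: 2 positive lit(s) -> not Horn
Clause 4: 2 positive lit(s) -> not Horn
Clause 5: 2 positive lit(s) -> not Horn
Total Horn clauses = 0.

0


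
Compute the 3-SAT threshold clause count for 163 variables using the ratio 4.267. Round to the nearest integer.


The 3-SAT phase transition occurs at approximately 4.267 clauses per variable.
m = 4.267 * 163 = 695.521.
Rounded to nearest integer: 696.

696


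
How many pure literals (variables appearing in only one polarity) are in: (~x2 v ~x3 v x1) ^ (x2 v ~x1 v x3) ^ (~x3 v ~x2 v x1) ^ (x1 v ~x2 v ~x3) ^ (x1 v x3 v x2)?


A pure literal appears in only one polarity across all clauses.
No pure literals found.
Count = 0.

0


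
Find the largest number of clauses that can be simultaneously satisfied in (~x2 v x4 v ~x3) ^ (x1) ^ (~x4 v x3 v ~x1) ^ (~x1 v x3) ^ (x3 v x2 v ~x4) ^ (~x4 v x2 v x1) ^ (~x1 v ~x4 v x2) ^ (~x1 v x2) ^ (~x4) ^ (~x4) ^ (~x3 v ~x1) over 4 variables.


Enumerate all 16 truth assignments.
For each, count how many of the 11 clauses are satisfied.
The formula is not fully satisfiable, so the maximum is below 11.
Maximum simultaneously satisfiable clauses = 10.

10


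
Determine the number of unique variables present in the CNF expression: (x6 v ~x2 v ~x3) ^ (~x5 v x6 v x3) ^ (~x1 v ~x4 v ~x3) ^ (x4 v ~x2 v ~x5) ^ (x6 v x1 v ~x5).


Identify each distinct variable in the formula.
Variables found: x1, x2, x3, x4, x5, x6.
Total distinct variables = 6.

6


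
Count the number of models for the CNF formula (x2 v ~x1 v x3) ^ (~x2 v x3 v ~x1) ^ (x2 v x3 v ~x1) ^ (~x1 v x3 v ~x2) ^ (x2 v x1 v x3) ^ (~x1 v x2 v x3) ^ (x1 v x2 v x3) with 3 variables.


Enumerate all 8 truth assignments over 3 variables.
Test each against every clause.
Satisfying assignments found: 5.

5


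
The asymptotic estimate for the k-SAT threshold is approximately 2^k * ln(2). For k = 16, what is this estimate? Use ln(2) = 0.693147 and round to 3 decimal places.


Using the asymptotic formula: threshold ~ 2^k * ln(2).
2^16 = 65536.
65536 * 0.693147 = 45426.082.

45426.082


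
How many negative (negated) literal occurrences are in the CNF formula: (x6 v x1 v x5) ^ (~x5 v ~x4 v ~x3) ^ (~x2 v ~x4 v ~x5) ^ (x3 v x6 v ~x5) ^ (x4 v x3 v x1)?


Scan each clause for negated literals.
Clause 1: 0 negative; Clause 2: 3 negative; Clause 3: 3 negative; Clause 4: 1 negative; Clause 5: 0 negative.
Total negative literal occurrences = 7.

7


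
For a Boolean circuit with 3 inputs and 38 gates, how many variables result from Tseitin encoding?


The Tseitin transformation introduces one auxiliary variable per gate.
Total variables = inputs + gates = 3 + 38 = 41.

41


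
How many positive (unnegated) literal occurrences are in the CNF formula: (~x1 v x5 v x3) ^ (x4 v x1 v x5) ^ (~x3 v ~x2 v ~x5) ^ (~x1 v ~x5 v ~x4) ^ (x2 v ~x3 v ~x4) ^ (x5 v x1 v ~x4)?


Scan each clause for unnegated literals.
Clause 1: 2 positive; Clause 2: 3 positive; Clause 3: 0 positive; Clause 4: 0 positive; Clause 5: 1 positive; Clause 6: 2 positive.
Total positive literal occurrences = 8.

8


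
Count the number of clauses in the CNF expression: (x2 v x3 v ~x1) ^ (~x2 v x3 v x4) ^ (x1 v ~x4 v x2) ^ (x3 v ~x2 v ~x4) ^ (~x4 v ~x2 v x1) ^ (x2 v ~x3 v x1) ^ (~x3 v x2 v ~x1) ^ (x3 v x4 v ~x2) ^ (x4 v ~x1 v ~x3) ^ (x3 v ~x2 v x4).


Each group enclosed in parentheses joined by ^ is one clause.
Counting the conjuncts: 10 clauses.

10


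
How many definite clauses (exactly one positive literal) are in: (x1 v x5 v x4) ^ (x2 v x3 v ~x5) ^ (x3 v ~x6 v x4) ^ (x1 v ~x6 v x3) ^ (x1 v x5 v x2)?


A definite clause has exactly one positive literal.
Clause 1: 3 positive -> not definite
Clause 2: 2 positive -> not definite
Clause 3: 2 positive -> not definite
Clause 4: 2 positive -> not definite
Clause 5: 3 positive -> not definite
Definite clause count = 0.

0


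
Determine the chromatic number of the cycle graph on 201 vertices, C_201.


An odd cycle cannot be 2-colored: alternating two colors around the cycle returns to the start with a conflict.
Since 201 is odd, three colors are required (and three suffice).
Chromatic number = 3.

3


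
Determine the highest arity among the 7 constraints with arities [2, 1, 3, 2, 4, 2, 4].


The arities are: 2, 1, 3, 2, 4, 2, 4.
Scan for the maximum value.
Maximum arity = 4.

4


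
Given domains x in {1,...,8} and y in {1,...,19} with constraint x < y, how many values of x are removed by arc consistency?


For the constraint x < y, x needs a supporting value in y's domain.
x can be at most 18 (one less than y's maximum).
Valid x values from domain: 8 out of 8.
Pruned = 8 - 8 = 0.

0


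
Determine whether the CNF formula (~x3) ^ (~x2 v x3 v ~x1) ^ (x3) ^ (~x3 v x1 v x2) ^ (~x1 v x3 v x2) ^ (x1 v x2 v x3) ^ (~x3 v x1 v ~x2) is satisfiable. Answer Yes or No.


Check all 8 possible truth assignments.
Number of satisfying assignments found: 0.
The formula is unsatisfiable.

No


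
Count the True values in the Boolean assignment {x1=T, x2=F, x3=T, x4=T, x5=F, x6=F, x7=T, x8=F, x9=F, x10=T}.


The weight is the number of variables assigned True.
True variables: x1, x3, x4, x7, x10.
Weight = 5.

5


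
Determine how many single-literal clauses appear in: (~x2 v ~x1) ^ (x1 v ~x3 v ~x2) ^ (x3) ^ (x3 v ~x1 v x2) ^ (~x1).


A unit clause contains exactly one literal.
Unit clauses found: (x3), (~x1).
Count = 2.

2


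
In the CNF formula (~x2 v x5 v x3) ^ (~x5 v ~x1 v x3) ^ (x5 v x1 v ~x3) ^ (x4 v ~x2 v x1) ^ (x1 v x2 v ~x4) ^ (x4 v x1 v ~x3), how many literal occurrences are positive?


Scan each clause for unnegated literals.
Clause 1: 2 positive; Clause 2: 1 positive; Clause 3: 2 positive; Clause 4: 2 positive; Clause 5: 2 positive; Clause 6: 2 positive.
Total positive literal occurrences = 11.

11


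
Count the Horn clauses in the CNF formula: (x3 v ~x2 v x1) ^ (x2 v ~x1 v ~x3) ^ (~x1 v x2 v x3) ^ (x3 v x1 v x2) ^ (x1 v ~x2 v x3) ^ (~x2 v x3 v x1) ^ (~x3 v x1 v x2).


A Horn clause has at most one positive literal.
Clause 1: 2 positive lit(s) -> not Horn
Clause 2: 1 positive lit(s) -> Horn
Clause 3: 2 positive lit(s) -> not Horn
Clause 4: 3 positive lit(s) -> not Horn
Clause 5: 2 positive lit(s) -> not Horn
Clause 6: 2 positive lit(s) -> not Horn
Clause 7: 2 positive lit(s) -> not Horn
Total Horn clauses = 1.

1


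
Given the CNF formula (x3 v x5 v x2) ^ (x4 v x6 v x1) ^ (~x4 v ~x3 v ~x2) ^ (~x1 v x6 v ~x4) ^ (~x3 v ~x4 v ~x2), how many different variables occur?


Identify each distinct variable in the formula.
Variables found: x1, x2, x3, x4, x5, x6.
Total distinct variables = 6.

6


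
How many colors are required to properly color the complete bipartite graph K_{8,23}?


K_{8,23} is bipartite by definition: the two parts are independent sets, with every edge crossing between them.
Color all vertices in one part with color 1 and all vertices in the other part with color 2.
Since the graph has at least one edge, one color does not suffice.
Chromatic number = 2.

2


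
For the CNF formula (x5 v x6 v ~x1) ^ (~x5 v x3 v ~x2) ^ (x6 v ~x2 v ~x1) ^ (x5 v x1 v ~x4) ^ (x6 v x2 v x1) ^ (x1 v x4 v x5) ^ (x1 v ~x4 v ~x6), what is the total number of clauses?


Each group enclosed in parentheses joined by ^ is one clause.
Counting the conjuncts: 7 clauses.

7


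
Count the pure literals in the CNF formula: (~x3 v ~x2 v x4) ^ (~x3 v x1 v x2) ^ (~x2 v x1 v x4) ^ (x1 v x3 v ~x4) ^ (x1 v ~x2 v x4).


A pure literal appears in only one polarity across all clauses.
Pure literals: x1 (positive only).
Count = 1.

1


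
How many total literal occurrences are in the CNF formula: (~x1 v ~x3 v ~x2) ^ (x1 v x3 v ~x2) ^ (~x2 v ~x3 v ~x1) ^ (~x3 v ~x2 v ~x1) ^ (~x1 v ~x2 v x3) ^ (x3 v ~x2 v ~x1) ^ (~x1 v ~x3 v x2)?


Clause lengths: 3, 3, 3, 3, 3, 3, 3.
Sum = 3 + 3 + 3 + 3 + 3 + 3 + 3 = 21.

21


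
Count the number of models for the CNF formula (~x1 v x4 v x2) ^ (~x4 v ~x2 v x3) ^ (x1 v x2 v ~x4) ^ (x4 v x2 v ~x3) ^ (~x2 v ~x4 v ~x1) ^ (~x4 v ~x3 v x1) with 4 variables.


Enumerate all 16 truth assignments over 4 variables.
Test each against every clause.
Satisfying assignments found: 7.

7


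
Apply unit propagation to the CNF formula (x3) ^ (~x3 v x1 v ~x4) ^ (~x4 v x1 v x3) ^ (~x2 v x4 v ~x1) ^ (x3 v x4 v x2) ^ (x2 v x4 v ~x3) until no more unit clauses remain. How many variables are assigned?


Unit propagation repeatedly assigns the literal in any unit clause, then simplifies.
Assignments in order: x3 = T.
No further unit clauses remain.
Total variables assigned = 1.

1


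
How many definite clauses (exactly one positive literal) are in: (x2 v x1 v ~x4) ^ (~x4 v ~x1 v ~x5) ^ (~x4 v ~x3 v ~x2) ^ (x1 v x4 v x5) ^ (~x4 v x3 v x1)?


A definite clause has exactly one positive literal.
Clause 1: 2 positive -> not definite
Clause 2: 0 positive -> not definite
Clause 3: 0 positive -> not definite
Clause 4: 3 positive -> not definite
Clause 5: 2 positive -> not definite
Definite clause count = 0.

0


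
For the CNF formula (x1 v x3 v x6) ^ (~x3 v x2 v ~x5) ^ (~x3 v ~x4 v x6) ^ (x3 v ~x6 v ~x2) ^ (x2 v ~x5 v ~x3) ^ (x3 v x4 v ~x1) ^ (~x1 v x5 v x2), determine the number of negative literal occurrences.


Scan each clause for negated literals.
Clause 1: 0 negative; Clause 2: 2 negative; Clause 3: 2 negative; Clause 4: 2 negative; Clause 5: 2 negative; Clause 6: 1 negative; Clause 7: 1 negative.
Total negative literal occurrences = 10.

10


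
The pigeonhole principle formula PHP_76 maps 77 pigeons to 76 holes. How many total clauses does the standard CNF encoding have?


The PHP encoding has two parts:
1) At-least-one-hole clauses: 77 (one per pigeon, each with 76 literals).
2) At-most-one-pigeon-per-hole clauses: 76 holes * C(77,2) = 76 * 2926 = 222376.
Total clauses = 77 + 222376 = 222453.

222453


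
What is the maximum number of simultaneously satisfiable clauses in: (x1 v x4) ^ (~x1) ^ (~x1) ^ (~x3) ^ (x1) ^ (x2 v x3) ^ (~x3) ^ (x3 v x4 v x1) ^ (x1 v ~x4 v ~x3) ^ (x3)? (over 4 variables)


Enumerate all 16 truth assignments.
For each, count how many of the 10 clauses are satisfied.
The formula is not fully satisfiable, so the maximum is below 10.
Maximum simultaneously satisfiable clauses = 8.

8


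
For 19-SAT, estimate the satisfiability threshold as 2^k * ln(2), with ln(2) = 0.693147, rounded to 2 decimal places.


Using the asymptotic formula: threshold ~ 2^k * ln(2).
2^19 = 524288.
524288 * 0.693147 = 363408.65.

363408.65


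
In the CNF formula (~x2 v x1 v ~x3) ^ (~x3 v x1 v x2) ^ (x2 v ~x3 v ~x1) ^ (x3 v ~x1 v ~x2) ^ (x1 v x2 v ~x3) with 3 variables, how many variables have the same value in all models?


Find all satisfying assignments: 4 model(s).
Check which variables have the same value in every model.
No variable is fixed across all models.
Backbone size = 0.

0


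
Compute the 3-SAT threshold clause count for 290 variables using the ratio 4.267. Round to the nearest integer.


The 3-SAT phase transition occurs at approximately 4.267 clauses per variable.
m = 4.267 * 290 = 1237.43.
Rounded to nearest integer: 1237.

1237


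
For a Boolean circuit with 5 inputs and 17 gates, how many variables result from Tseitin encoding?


The Tseitin transformation introduces one auxiliary variable per gate.
Total variables = inputs + gates = 5 + 17 = 22.

22


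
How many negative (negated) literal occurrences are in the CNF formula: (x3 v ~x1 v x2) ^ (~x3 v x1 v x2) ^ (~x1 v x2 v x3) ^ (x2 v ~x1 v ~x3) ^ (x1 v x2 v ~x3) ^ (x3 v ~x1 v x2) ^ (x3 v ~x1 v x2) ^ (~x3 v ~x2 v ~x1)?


Scan each clause for negated literals.
Clause 1: 1 negative; Clause 2: 1 negative; Clause 3: 1 negative; Clause 4: 2 negative; Clause 5: 1 negative; Clause 6: 1 negative; Clause 7: 1 negative; Clause 8: 3 negative.
Total negative literal occurrences = 11.

11


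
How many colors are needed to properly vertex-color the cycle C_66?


A cycle on an even number of vertices is bipartite: alternate two colors around the cycle.
Since 66 is even, two colors suffice, and at least two are needed because the graph has edges.
Chromatic number = 2.

2


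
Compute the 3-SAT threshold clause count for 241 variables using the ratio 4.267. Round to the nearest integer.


The 3-SAT phase transition occurs at approximately 4.267 clauses per variable.
m = 4.267 * 241 = 1028.347.
Rounded to nearest integer: 1028.

1028


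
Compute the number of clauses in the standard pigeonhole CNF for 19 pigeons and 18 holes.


The PHP encoding has two parts:
1) At-least-one-hole clauses: 19 (one per pigeon, each with 18 literals).
2) At-most-one-pigeon-per-hole clauses: 18 holes * C(19,2) = 18 * 171 = 3078.
Total clauses = 19 + 3078 = 3097.

3097


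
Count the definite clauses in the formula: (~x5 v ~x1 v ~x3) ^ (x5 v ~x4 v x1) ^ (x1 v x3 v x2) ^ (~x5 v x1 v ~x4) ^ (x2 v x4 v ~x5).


A definite clause has exactly one positive literal.
Clause 1: 0 positive -> not definite
Clause 2: 2 positive -> not definite
Clause 3: 3 positive -> not definite
Clause 4: 1 positive -> definite
Clause 5: 2 positive -> not definite
Definite clause count = 1.

1


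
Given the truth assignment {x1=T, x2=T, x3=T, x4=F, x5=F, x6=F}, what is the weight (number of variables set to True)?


The weight is the number of variables assigned True.
True variables: x1, x2, x3.
Weight = 3.

3


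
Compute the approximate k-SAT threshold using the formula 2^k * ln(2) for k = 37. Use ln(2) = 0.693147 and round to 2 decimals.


Using the asymptotic formula: threshold ~ 2^k * ln(2).
2^37 = 137438953472.
137438953472 * 0.693147 = 95265398282.26.

95265398282.26


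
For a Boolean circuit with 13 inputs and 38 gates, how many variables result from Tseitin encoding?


The Tseitin transformation introduces one auxiliary variable per gate.
Total variables = inputs + gates = 13 + 38 = 51.

51


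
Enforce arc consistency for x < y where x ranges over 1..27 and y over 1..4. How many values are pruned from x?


For the constraint x < y, x needs a supporting value in y's domain.
x can be at most 3 (one less than y's maximum).
Valid x values from domain: 3 out of 27.
Pruned = 27 - 3 = 24.

24


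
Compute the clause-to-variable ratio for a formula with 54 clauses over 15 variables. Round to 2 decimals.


Clause-to-variable ratio = clauses / variables.
54 / 15 = 3.6.

3.6


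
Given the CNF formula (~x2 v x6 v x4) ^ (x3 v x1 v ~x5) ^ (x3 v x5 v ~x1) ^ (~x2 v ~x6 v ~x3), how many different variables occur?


Identify each distinct variable in the formula.
Variables found: x1, x2, x3, x4, x5, x6.
Total distinct variables = 6.

6


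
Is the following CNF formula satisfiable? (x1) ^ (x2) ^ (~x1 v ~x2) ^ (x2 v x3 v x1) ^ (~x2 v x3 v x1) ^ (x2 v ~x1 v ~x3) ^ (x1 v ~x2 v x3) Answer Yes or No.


Check all 8 possible truth assignments.
Number of satisfying assignments found: 0.
The formula is unsatisfiable.

No


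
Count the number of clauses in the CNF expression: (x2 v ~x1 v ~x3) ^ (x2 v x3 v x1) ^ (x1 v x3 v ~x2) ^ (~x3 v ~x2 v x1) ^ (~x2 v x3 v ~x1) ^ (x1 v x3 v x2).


Each group enclosed in parentheses joined by ^ is one clause.
Counting the conjuncts: 6 clauses.

6


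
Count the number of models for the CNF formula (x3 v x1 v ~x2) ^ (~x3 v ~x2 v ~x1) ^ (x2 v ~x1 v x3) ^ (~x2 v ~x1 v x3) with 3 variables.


Enumerate all 8 truth assignments over 3 variables.
Test each against every clause.
Satisfying assignments found: 4.

4


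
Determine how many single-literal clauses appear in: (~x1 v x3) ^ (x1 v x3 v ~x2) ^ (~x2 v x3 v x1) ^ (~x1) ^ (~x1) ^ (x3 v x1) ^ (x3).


A unit clause contains exactly one literal.
Unit clauses found: (~x1), (~x1), (x3).
Count = 3.

3


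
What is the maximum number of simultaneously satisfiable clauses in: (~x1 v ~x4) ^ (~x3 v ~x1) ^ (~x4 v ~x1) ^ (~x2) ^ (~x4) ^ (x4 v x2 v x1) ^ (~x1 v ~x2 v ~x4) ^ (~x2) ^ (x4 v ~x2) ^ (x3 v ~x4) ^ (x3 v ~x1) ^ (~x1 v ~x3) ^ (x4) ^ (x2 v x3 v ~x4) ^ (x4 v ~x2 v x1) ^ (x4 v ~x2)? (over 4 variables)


Enumerate all 16 truth assignments.
For each, count how many of the 16 clauses are satisfied.
The formula is not fully satisfiable, so the maximum is below 16.
Maximum simultaneously satisfiable clauses = 15.

15


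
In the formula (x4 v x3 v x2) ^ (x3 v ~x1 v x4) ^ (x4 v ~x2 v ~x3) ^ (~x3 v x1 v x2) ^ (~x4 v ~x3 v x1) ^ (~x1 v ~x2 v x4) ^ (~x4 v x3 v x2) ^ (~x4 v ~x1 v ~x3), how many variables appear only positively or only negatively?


A pure literal appears in only one polarity across all clauses.
No pure literals found.
Count = 0.

0


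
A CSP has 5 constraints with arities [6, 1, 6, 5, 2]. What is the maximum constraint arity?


The arities are: 6, 1, 6, 5, 2.
Scan for the maximum value.
Maximum arity = 6.

6


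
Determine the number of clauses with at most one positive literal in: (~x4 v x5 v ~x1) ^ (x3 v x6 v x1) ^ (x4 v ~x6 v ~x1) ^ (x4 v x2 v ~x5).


A Horn clause has at most one positive literal.
Clause 1: 1 positive lit(s) -> Horn
Clause 2: 3 positive lit(s) -> not Horn
Clause 3: 1 positive lit(s) -> Horn
Clause 4: 2 positive lit(s) -> not Horn
Total Horn clauses = 2.

2


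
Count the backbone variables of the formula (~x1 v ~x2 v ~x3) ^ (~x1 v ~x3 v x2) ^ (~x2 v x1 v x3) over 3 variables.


Find all satisfying assignments: 5 model(s).
Check which variables have the same value in every model.
No variable is fixed across all models.
Backbone size = 0.

0


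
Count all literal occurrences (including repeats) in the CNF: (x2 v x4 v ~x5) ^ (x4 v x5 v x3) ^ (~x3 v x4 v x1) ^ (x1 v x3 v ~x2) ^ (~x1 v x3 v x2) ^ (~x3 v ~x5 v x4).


Clause lengths: 3, 3, 3, 3, 3, 3.
Sum = 3 + 3 + 3 + 3 + 3 + 3 = 18.

18


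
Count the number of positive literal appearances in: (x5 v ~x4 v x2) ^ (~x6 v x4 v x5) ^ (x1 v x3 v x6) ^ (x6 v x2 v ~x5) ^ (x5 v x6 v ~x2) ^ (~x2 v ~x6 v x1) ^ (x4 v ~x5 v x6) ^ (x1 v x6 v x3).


Scan each clause for unnegated literals.
Clause 1: 2 positive; Clause 2: 2 positive; Clause 3: 3 positive; Clause 4: 2 positive; Clause 5: 2 positive; Clause 6: 1 positive; Clause 7: 2 positive; Clause 8: 3 positive.
Total positive literal occurrences = 17.

17


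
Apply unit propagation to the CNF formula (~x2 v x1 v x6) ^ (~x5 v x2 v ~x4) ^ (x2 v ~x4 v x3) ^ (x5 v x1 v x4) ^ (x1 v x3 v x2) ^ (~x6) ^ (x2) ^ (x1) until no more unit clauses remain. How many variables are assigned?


Unit propagation repeatedly assigns the literal in any unit clause, then simplifies.
Assignments in order: x6 = F, x2 = T, x1 = T.
No further unit clauses remain.
Total variables assigned = 3.

3


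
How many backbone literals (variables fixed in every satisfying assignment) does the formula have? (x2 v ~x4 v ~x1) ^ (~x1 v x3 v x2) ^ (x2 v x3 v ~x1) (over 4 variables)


Find all satisfying assignments: 13 model(s).
Check which variables have the same value in every model.
No variable is fixed across all models.
Backbone size = 0.

0


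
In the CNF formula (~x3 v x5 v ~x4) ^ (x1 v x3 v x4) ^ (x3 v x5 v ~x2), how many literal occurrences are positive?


Scan each clause for unnegated literals.
Clause 1: 1 positive; Clause 2: 3 positive; Clause 3: 2 positive.
Total positive literal occurrences = 6.

6


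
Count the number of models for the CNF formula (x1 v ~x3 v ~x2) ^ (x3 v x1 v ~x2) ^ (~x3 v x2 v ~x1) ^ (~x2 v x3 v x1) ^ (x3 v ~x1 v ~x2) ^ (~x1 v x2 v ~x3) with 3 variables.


Enumerate all 8 truth assignments over 3 variables.
Test each against every clause.
Satisfying assignments found: 4.

4


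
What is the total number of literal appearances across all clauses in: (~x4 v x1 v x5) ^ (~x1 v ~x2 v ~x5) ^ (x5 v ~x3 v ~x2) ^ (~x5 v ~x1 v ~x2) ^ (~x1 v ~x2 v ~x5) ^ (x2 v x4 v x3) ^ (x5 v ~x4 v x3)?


Clause lengths: 3, 3, 3, 3, 3, 3, 3.
Sum = 3 + 3 + 3 + 3 + 3 + 3 + 3 = 21.

21


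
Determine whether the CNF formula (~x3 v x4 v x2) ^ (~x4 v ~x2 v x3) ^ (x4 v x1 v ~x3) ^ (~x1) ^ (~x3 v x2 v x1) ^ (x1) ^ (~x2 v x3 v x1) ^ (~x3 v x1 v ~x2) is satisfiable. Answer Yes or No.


Check all 16 possible truth assignments.
Number of satisfying assignments found: 0.
The formula is unsatisfiable.

No


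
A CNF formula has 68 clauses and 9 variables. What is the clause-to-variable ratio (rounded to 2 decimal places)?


Clause-to-variable ratio = clauses / variables.
68 / 9 = 7.56.

7.56


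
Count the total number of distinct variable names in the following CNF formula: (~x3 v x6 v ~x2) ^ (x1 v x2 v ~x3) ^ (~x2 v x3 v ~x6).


Identify each distinct variable in the formula.
Variables found: x1, x2, x3, x6.
Total distinct variables = 4.

4


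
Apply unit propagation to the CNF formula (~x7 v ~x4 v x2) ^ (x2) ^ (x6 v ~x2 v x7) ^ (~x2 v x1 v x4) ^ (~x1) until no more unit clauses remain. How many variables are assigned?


Unit propagation repeatedly assigns the literal in any unit clause, then simplifies.
Assignments in order: x2 = T, x1 = F, x4 = T.
No further unit clauses remain.
Total variables assigned = 3.

3


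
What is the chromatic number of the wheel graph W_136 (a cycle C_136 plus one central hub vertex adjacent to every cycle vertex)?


W_136 consists of the cycle C_136 together with a hub vertex adjacent to every cycle vertex.
The cycle C_136 needs 2 colors (even cycle -> 2).
The hub is adjacent to every cycle vertex, so it must receive a new color distinct from all of them.
Chromatic number = 2 + 1 = 3.

3


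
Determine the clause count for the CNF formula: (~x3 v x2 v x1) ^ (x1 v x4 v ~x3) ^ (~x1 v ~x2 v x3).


Each group enclosed in parentheses joined by ^ is one clause.
Counting the conjuncts: 3 clauses.

3


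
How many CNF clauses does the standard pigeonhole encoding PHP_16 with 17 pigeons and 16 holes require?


The PHP encoding has two parts:
1) At-least-one-hole clauses: 17 (one per pigeon, each with 16 literals).
2) At-most-one-pigeon-per-hole clauses: 16 holes * C(17,2) = 16 * 136 = 2176.
Total clauses = 17 + 2176 = 2193.

2193


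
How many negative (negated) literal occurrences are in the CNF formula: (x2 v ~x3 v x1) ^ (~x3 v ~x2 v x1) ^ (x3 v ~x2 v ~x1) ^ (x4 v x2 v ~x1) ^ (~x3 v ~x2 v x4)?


Scan each clause for negated literals.
Clause 1: 1 negative; Clause 2: 2 negative; Clause 3: 2 negative; Clause 4: 1 negative; Clause 5: 2 negative.
Total negative literal occurrences = 8.

8
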